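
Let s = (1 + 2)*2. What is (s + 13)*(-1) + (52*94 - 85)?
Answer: 4784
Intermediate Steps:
s = 6 (s = 3*2 = 6)
(s + 13)*(-1) + (52*94 - 85) = (6 + 13)*(-1) + (52*94 - 85) = 19*(-1) + (4888 - 85) = -19 + 4803 = 4784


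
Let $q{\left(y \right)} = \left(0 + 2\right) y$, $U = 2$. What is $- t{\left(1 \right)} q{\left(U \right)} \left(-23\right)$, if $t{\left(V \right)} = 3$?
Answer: $276$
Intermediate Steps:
$q{\left(y \right)} = 2 y$
$- t{\left(1 \right)} q{\left(U \right)} \left(-23\right) = \left(-1\right) 3 \cdot 2 \cdot 2 \left(-23\right) = \left(-3\right) 4 \left(-23\right) = \left(-12\right) \left(-23\right) = 276$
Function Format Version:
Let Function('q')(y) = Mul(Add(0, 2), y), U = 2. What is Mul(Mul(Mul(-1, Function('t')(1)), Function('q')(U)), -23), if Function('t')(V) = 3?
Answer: 276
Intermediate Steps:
Function('q')(y) = Mul(2, y)
Mul(Mul(Mul(-1, Function('t')(1)), Function('q')(U)), -23) = Mul(Mul(Mul(-1, 3), Mul(2, 2)), -23) = Mul(Mul(-3, 4), -23) = Mul(-12, -23) = 276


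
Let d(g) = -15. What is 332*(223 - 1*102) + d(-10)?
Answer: 40157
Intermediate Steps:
332*(223 - 1*102) + d(-10) = 332*(223 - 1*102) - 15 = 332*(223 - 102) - 15 = 332*121 - 15 = 40172 - 15 = 40157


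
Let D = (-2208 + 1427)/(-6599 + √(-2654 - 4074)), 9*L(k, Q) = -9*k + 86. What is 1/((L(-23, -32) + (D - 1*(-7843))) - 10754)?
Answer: -1128251337903/3247475286178537 - 407682*I*√2/3247475286178537 ≈ -0.00034742 - 1.7754e-10*I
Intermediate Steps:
L(k, Q) = 86/9 - k (L(k, Q) = (-9*k + 86)/9 = (86 - 9*k)/9 = 86/9 - k)
D = -781/(-6599 + 58*I*√2) (D = -781/(-6599 + √(-6728)) = -781/(-6599 + 58*I*√2) ≈ 0.11833 + 0.0014709*I)
1/((L(-23, -32) + (D - 1*(-7843))) - 10754) = 1/(((86/9 - 1*(-23)) + ((5153819/43553529 + 45298*I*√2/43553529) - 1*(-7843))) - 10754) = 1/(((86/9 + 23) + ((5153819/43553529 + 45298*I*√2/43553529) + 7843)) - 10754) = 1/((293/9 + (341595481766/43553529 + 45298*I*√2/43553529)) - 10754) = 1/((38112599011/4839281 + 45298*I*√2/43553529) - 10754) = 1/(-13929028863/4839281 + 45298*I*√2/43553529)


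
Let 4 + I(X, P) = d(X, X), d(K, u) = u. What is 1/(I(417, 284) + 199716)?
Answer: 1/200129 ≈ 4.9968e-6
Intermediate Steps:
I(X, P) = -4 + X
1/(I(417, 284) + 199716) = 1/((-4 + 417) + 199716) = 1/(413 + 199716) = 1/200129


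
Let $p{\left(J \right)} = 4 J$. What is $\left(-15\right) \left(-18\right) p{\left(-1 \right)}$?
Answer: $-1080$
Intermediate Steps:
$\left(-15\right) \left(-18\right) p{\left(-1 \right)} = \left(-15\right) \left(-18\right) 4 \left(-1\right) = 270 \left(-4\right) = -1080$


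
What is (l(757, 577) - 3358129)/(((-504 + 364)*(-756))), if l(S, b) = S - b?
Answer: -479707/15120 ≈ -31.727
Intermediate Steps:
(l(757, 577) - 3358129)/(((-504 + 364)*(-756))) = ((757 - 1*577) - 3358129)/(((-504 + 364)*(-756))) = ((757 - 577) - 3358129)/((-140*(-756))) = (180 - 3358129)/105840 = -3357949*1/105840 = -479707/15120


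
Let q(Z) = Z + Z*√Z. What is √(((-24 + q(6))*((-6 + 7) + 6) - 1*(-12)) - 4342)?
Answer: √(-4456 + 42*√6) ≈ 65.978*I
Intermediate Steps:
q(Z) = Z + Z^(3/2)
√(((-24 + q(6))*((-6 + 7) + 6) - 1*(-12)) - 4342) = √(((-24 + (6 + 6^(3/2)))*((-6 + 7) + 6) - 1*(-12)) - 4342) = √(((-24 + (6 + 6*√6))*(1 + 6) + 12) - 4342) = √(((-18 + 6*√6)*7 + 12) - 4342) = √(((-126 + 42*√6) + 12) - 4342) = √((-114 + 42*√6) - 4342) = √(-4456 + 42*√6)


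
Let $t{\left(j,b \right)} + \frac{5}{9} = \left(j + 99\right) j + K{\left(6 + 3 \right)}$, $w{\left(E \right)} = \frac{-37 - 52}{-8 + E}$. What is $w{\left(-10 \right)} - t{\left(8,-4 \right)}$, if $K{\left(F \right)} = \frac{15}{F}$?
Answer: $- \frac{5113}{6} \approx -852.17$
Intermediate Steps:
$w{\left(E \right)} = - \frac{89}{-8 + E}$
$t{\left(j,b \right)} = \frac{10}{9} + j \left(99 + j\right)$ ($t{\left(j,b \right)} = - \frac{5}{9} + \left(\left(j + 99\right) j + \frac{15}{6 + 3}\right) = - \frac{5}{9} + \left(\left(99 + j\right) j + \frac{15}{9}\right) = - \frac{5}{9} + \left(j \left(99 + j\right) + 15 \cdot \frac{1}{9}\right) = - \frac{5}{9} + \left(j \left(99 + j\right) + \frac{5}{3}\right) = - \frac{5}{9} + \left(\frac{5}{3} + j \left(99 + j\right)\right) = \frac{10}{9} + j \left(99 + j\right)$)
$w{\left(-10 \right)} - t{\left(8,-4 \right)} = - \frac{89}{-8 - 10} - \left(\frac{10}{9} + 8^{2} + 99 \cdot 8\right) = - \frac{89}{-18} - \left(\frac{10}{9} + 64 + 792\right) = \left(-89\right) \left(- \frac{1}{18}\right) - \frac{7714}{9} = \frac{89}{18} - \frac{7714}{9} = - \frac{5113}{6}$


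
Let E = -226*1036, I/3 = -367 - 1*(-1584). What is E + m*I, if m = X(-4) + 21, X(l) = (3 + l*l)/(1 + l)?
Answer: -180588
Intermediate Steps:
X(l) = (3 + l²)/(1 + l)
I = 3651 (I = 3*(-367 - 1*(-1584)) = 3*(-367 + 1584) = 3*1217 = 3651)
E = -234136
m = 44/3 (m = (3 + (-4)²)/(1 - 4) + 21 = (3 + 16)/(-3) + 21 = -⅓*19 + 21 = -19/3 + 21 = 44/3 ≈ 14.667)
E + m*I = -234136 + (44/3)*3651 = -234136 + 53548 = -180588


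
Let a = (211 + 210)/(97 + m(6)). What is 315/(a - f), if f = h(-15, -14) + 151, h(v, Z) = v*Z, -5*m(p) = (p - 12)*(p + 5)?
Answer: -57855/65602 ≈ -0.88191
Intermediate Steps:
m(p) = -(-12 + p)*(5 + p)/5 (m(p) = -(p - 12)*(p + 5)/5 = -(-12 + p)*(5 + p)/5)
h(v, Z) = Z*v
a = 2105/551 (a = (211 + 210)/(97 + (12 - ⅕*6² + (7/5)*6)) = 421/(97 + (12 - ⅕*36 + 42/5)) = 421/(97 + (12 - 36/5 + 42/5)) = 421/(97 + 66/5) = 421/(551/5) = 421*(5/551) = 2105/551 ≈ 3.8203)
f = 361 (f = -14*(-15) + 151 = 210 + 151 = 361)
315/(a - f) = 315/(2105/551 - 1*361) = 315/(2105/551 - 361) = 315/(-196806/551) = 315*(-551/196806) = -57855/65602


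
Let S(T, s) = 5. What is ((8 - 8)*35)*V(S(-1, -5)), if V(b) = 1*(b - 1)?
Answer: 0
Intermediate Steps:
V(b) = -1 + b (V(b) = 1*(-1 + b) = -1 + b)
((8 - 8)*35)*V(S(-1, -5)) = ((8 - 8)*35)*(-1 + 5) = (0*35)*4 = 0*4 = 0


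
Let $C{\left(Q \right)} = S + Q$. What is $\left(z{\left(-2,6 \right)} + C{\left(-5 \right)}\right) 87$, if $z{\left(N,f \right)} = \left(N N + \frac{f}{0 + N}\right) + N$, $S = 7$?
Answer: $87$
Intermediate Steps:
$C{\left(Q \right)} = 7 + Q$
$z{\left(N,f \right)} = N + N^{2} + \frac{f}{N}$ ($z{\left(N,f \right)} = \left(N^{2} + \frac{f}{N}\right) + N = N + N^{2} + \frac{f}{N}$)
$\left(z{\left(-2,6 \right)} + C{\left(-5 \right)}\right) 87 = \left(\left(-2 + \left(-2\right)^{2} + \frac{6}{-2}\right) + \left(7 - 5\right)\right) 87 = \left(\left(-2 + 4 + 6 \left(- \frac{1}{2}\right)\right) + 2\right) 87 = \left(\left(-2 + 4 - 3\right) + 2\right) 87 = \left(-1 + 2\right) 87 = 1 \cdot 87 = 87$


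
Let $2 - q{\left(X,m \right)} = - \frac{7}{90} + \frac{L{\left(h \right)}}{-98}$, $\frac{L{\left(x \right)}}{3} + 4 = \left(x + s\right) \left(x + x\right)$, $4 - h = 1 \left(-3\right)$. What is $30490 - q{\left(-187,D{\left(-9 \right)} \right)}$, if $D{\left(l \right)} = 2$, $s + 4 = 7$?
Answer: $\frac{134433377}{4410} \approx 30484.0$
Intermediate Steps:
$s = 3$ ($s = -4 + 7 = 3$)
$h = 7$ ($h = 4 - 1 \left(-3\right) = 4 - -3 = 4 + 3 = 7$)
$L{\left(x \right)} = -12 + 6 x \left(3 + x\right)$ ($L{\left(x \right)} = -12 + 3 \left(x + 3\right) \left(x + x\right) = -12 + 3 \left(3 + x\right) 2 x = -12 + 3 \cdot 2 x \left(3 + x\right) = -12 + 6 x \left(3 + x\right)$)
$q{\left(X,m \right)} = \frac{27523}{4410}$ ($q{\left(X,m \right)} = 2 - \left(- \frac{7}{90} + \frac{-12 + 6 \cdot 7^{2} + 18 \cdot 7}{-98}\right) = 2 - \left(\left(-7\right) \frac{1}{90} + \left(-12 + 6 \cdot 49 + 126\right) \left(- \frac{1}{98}\right)\right) = 2 - \left(- \frac{7}{90} + \left(-12 + 294 + 126\right) \left(- \frac{1}{98}\right)\right) = 2 - \left(- \frac{7}{90} + 408 \left(- \frac{1}{98}\right)\right) = 2 - \left(- \frac{7}{90} - \frac{204}{49}\right) = 2 - - \frac{18703}{4410} = 2 + \frac{18703}{4410} = \frac{27523}{4410}$)
$30490 - q{\left(-187,D{\left(-9 \right)} \right)} = 30490 - \frac{27523}{4410} = \frac{134433377}{4410}$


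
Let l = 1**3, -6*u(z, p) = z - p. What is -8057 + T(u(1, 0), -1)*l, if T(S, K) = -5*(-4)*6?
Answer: -7937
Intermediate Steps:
u(z, p) = -z/6 + p/6 (u(z, p) = -(z - p)/6 = -z/6 + p/6)
T(S, K) = 120 (T(S, K) = 20*6 = 120)
l = 1
-8057 + T(u(1, 0), -1)*l = -8057 + 120*1 = -8057 + 120 = -7937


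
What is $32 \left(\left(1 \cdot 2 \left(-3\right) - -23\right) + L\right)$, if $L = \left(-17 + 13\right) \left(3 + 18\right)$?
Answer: $-2144$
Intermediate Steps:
$L = -84$ ($L = \left(-4\right) 21 = -84$)
$32 \left(\left(1 \cdot 2 \left(-3\right) - -23\right) + L\right) = 32 \left(\left(1 \cdot 2 \left(-3\right) - -23\right) - 84\right) = 32 \left(\left(2 \left(-3\right) + 23\right) - 84\right) = 32 \left(\left(-6 + 23\right) - 84\right) = 32 \left(17 - 84\right) = 32 \left(-67\right) = -2144$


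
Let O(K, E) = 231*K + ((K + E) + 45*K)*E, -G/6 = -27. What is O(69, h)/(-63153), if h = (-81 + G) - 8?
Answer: -252970/63153 ≈ -4.0057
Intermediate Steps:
G = 162 (G = -6*(-27) = 162)
h = 73 (h = (-81 + 162) - 8 = 81 - 8 = 73)
O(K, E) = 231*K + E*(E + 46*K) (O(K, E) = 231*K + ((E + K) + 45*K)*E = 231*K + (E + 46*K)*E = 231*K + E*(E + 46*K))
O(69, h)/(-63153) = (73**2 + 231*69 + 46*73*69)/(-63153) = (5329 + 15939 + 231702)*(-1/63153) = 252970*(-1/63153) = -252970/63153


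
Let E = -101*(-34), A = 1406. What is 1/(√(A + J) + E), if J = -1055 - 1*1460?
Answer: 3434/11793465 - I*√1109/11793465 ≈ 0.00029118 - 2.8237e-6*I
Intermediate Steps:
J = -2515 (J = -1055 - 1460 = -2515)
E = 3434
1/(√(A + J) + E) = 1/(√(1406 - 2515) + 3434) = 1/(√(-1109) + 3434) = 1/(I*√1109 + 3434) = 1/(3434 + I*√1109)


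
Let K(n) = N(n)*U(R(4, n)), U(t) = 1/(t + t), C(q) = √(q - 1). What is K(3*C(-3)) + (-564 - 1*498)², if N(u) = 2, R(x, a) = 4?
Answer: 4511377/4 ≈ 1.1278e+6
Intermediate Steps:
C(q) = √(-1 + q)
U(t) = 1/(2*t)
K(n) = ¼ (K(n) = 2*((½)/4) = 2*((½)*(¼)) = 2*(⅛) = ¼)
K(3*C(-3)) + (-564 - 1*498)² = ¼ + (-564 - 1*498)² = ¼ + (-564 - 498)² = ¼ + (-1062)² = ¼ + 1127844 = 4511377/4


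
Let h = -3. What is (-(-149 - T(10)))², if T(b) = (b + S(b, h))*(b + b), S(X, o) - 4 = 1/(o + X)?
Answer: 9138529/49 ≈ 1.8650e+5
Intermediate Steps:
S(X, o) = 4 + 1/(X + o) (S(X, o) = 4 + 1/(o + X) = 4 + 1/(X + o))
T(b) = 2*b*(b + (-11 + 4*b)/(-3 + b)) (T(b) = (b + (1 + 4*b + 4*(-3))/(b - 3))*(b + b) = (b + (1 + 4*b - 12)/(-3 + b))*(2*b) = (b + (-11 + 4*b)/(-3 + b))*(2*b) = 2*b*(b + (-11 + 4*b)/(-3 + b)))
(-(-149 - T(10)))² = (-(-149 - 2*10*(-11 + 10 + 10²)/(-3 + 10)))² = (-(-149 - 2*10*(-11 + 10 + 100)/7))² = (-(-149 - 2*10*99/7))² = (-(-149 - 1*1980/7))² = (-(-149 - 1980/7))² = (-1*(-3023/7))² = (3023/7)² = 9138529/49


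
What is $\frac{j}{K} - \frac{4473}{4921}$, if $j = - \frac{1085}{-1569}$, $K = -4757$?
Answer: $- \frac{4770088142}{5247004299} \approx -0.90911$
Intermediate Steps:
$j = \frac{1085}{1569}$ ($j = \left(-1085\right) \left(- \frac{1}{1569}\right) = \frac{1085}{1569} \approx 0.69152$)
$\frac{j}{K} - \frac{4473}{4921} = \frac{1085}{1569 \left(-4757\right)} - \frac{4473}{4921} = \frac{1085}{1569} \left(- \frac{1}{4757}\right) - \frac{639}{703} = - \frac{1085}{7463733} - \frac{639}{703} = - \frac{4770088142}{5247004299}$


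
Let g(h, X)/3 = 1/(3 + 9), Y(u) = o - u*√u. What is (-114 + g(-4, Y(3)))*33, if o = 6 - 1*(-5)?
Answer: -15015/4 ≈ -3753.8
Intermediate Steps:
o = 11 (o = 6 + 5 = 11)
Y(u) = 11 - u^(3/2) (Y(u) = 11 - u*√u = 11 - u^(3/2))
g(h, X) = ¼ (g(h, X) = 3/(3 + 9) = 3/12 = 3*(1/12) = ¼)
(-114 + g(-4, Y(3)))*33 = (-114 + ¼)*33 = -455/4*33 = -15015/4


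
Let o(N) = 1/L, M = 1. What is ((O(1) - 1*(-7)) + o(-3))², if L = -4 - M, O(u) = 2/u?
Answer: 1936/25 ≈ 77.440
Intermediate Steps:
L = -5 (L = -4 - 1*1 = -4 - 1 = -5)
o(N) = -⅕ (o(N) = 1/(-5) = -⅕)
((O(1) - 1*(-7)) + o(-3))² = ((2/1 - 1*(-7)) - ⅕)² = ((2*1 + 7) - ⅕)² = ((2 + 7) - ⅕)² = (9 - ⅕)² = (44/5)² = 1936/25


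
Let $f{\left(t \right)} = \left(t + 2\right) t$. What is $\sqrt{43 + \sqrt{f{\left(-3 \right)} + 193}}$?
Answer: $\sqrt{57} \approx 7.5498$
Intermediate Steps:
$f{\left(t \right)} = t \left(2 + t\right)$ ($f{\left(t \right)} = \left(2 + t\right) t = t \left(2 + t\right)$)
$\sqrt{43 + \sqrt{f{\left(-3 \right)} + 193}} = \sqrt{43 + \sqrt{- 3 \left(2 - 3\right) + 193}} = \sqrt{43 + \sqrt{\left(-3\right) \left(-1\right) + 193}} = \sqrt{43 + \sqrt{3 + 193}} = \sqrt{43 + \sqrt{196}} = \sqrt{43 + 14} = \sqrt{57}$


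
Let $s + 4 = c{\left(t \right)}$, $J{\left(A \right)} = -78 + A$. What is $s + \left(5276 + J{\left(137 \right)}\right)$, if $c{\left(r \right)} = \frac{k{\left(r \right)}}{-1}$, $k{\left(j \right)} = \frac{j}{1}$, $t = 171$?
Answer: $5160$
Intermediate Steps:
$k{\left(j \right)} = j$ ($k{\left(j \right)} = j 1 = j$)
$c{\left(r \right)} = - r$ ($c{\left(r \right)} = \frac{r}{-1} = r \left(-1\right) = - r$)
$s = -175$ ($s = -4 - 171 = -175$)
$s + \left(5276 + J{\left(137 \right)}\right) = -175 + \left(5276 + \left(-78 + 137\right)\right) = -175 + \left(5276 + 59\right) = -175 + 5335 = 5160$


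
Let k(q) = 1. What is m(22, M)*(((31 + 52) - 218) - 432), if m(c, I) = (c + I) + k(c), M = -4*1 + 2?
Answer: -11907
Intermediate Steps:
M = -2 (M = -4 + 2 = -2)
m(c, I) = 1 + I + c (m(c, I) = (c + I) + 1 = (I + c) + 1 = 1 + I + c)
m(22, M)*(((31 + 52) - 218) - 432) = (1 - 2 + 22)*(((31 + 52) - 218) - 432) = 21*((83 - 218) - 432) = 21*(-135 - 432) = 21*(-567) = -11907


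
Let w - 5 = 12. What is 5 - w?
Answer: -12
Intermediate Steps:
w = 17 (w = 5 + 12 = 17)
5 - w = 5 - 1*17 = 5 - 17 = -12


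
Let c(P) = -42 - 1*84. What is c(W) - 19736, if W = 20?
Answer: -19862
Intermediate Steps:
c(P) = -126 (c(P) = -42 - 84 = -126)
c(W) - 19736 = -126 - 19736 = -19862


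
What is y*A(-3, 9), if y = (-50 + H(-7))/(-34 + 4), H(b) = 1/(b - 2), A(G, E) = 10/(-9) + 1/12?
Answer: -16687/9720 ≈ -1.7168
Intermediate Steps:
A(G, E) = -37/36 (A(G, E) = 10*(-1/9) + 1*(1/12) = -10/9 + 1/12 = -37/36)
H(b) = 1/(-2 + b)
y = 451/270 (y = (-50 + 1/(-2 - 7))/(-34 + 4) = (-50 + 1/(-9))/(-30) = (-50 - 1/9)*(-1/30) = -451/9*(-1/30) = 451/270 ≈ 1.6704)
y*A(-3, 9) = (451/270)*(-37/36) = -16687/9720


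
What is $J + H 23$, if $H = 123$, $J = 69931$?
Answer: $72760$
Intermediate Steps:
$J + H 23 = 69931 + 123 \cdot 23 = 69931 + 2829 = 72760$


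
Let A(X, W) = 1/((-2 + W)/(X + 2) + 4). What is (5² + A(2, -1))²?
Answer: 108241/169 ≈ 640.48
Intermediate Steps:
A(X, W) = 1/(4 + (-2 + W)/(2 + X)) (A(X, W) = 1/((-2 + W)/(2 + X) + 4) = 1/(4 + (-2 + W)/(2 + X)))
(5² + A(2, -1))² = (5² + (2 + 2)/(6 - 1 + 4*2))² = (25 + 4/(6 - 1 + 8))² = (25 + 4/13)² = (329/13)² = 108241/169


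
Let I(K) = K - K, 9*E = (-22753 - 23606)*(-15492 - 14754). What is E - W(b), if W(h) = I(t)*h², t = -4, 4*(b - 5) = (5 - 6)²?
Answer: 155797146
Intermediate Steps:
b = 21/4 (b = 5 + (5 - 6)²/4 = 5 + (¼)*(-1)² = 5 + (¼)*1 = 5 + ¼ = 21/4 ≈ 5.2500)
E = 155797146 (E = ((-22753 - 23606)*(-15492 - 14754))/9 = (-46359*(-30246))/9 = (⅑)*1402174314 = 155797146)
I(K) = 0
W(h) = 0 (W(h) = 0*h² = 0)
E - W(b) = 155797146 - 1*0 = 155797146 + 0 = 155797146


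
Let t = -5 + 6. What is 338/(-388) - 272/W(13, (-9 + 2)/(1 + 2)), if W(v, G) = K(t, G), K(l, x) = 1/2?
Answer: -105705/194 ≈ -544.87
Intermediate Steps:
t = 1
K(l, x) = 1/2 (K(l, x) = 1*(1/2) = 1/2)
W(v, G) = 1/2
338/(-388) - 272/W(13, (-9 + 2)/(1 + 2)) = 338/(-388) - 272/1/2 = 338*(-1/388) - 272*2 = -169/194 - 544 = -105705/194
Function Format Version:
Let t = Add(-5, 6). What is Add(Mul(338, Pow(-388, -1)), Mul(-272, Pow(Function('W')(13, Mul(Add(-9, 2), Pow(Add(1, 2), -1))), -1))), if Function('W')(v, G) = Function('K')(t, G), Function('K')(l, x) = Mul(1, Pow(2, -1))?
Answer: Rational(-105705, 194) ≈ -544.87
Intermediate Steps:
t = 1
Function('K')(l, x) = Rational(1, 2) (Function('K')(l, x) = Mul(1, Rational(1, 2)) = Rational(1, 2))
Function('W')(v, G) = Rational(1, 2)
Add(Mul(338, Pow(-388, -1)), Mul(-272, Pow(Function('W')(13, Mul(Add(-9, 2), Pow(Add(1, 2), -1))), -1))) = Add(Mul(338, Pow(-388, -1)), Mul(-272, Pow(Rational(1, 2), -1))) = Add(Mul(338, Rational(-1, 388)), Mul(-272, 2)) = Add(Rational(-169, 194), -544) = Rational(-105705, 194)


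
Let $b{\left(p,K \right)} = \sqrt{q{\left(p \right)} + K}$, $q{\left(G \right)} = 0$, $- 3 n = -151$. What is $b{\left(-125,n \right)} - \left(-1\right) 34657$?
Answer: $34657 + \frac{\sqrt{453}}{3} \approx 34664.0$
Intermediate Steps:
$n = \frac{151}{3}$ ($n = \left(- \frac{1}{3}\right) \left(-151\right) = \frac{151}{3} \approx 50.333$)
$b{\left(p,K \right)} = \sqrt{K}$ ($b{\left(p,K \right)} = \sqrt{0 + K} = \sqrt{K}$)
$b{\left(-125,n \right)} - \left(-1\right) 34657 = \sqrt{\frac{151}{3}} - \left(-1\right) 34657 = \frac{\sqrt{453}}{3} - -34657 = \frac{\sqrt{453}}{3} + 34657 = 34657 + \frac{\sqrt{453}}{3}$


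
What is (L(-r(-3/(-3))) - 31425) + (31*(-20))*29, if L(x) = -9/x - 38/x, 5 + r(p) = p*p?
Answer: -197667/4 ≈ -49417.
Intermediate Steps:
r(p) = -5 + p**2 (r(p) = -5 + p*p = -5 + p**2)
L(x) = -47/x
(L(-r(-3/(-3))) - 31425) + (31*(-20))*29 = (-47*(-1/(-5 + (-3/(-3))**2)) - 31425) + (31*(-20))*29 = (-47*(-1/(-5 + (-3*(-1/3))**2)) - 31425) - 620*29 = (-47*(-1/(-5 + 1**2)) - 31425) - 17980 = (-47*(-1/(-5 + 1)) - 31425) - 17980 = (-47/((-1*(-4))) - 31425) - 17980 = (-47/4 - 31425) - 17980 = -125747/4 - 17980 = -197667/4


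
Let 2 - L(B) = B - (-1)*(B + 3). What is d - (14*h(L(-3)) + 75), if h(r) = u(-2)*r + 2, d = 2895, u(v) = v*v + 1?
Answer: 2442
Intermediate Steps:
u(v) = 1 + v² (u(v) = v² + 1 = 1 + v²)
L(B) = -1 - 2*B (L(B) = 2 - (B - (-1)*(B + 3)) = 2 - (B - (-1)*(3 + B)) = 2 - (B - (-3 - B)) = 2 - (B + (3 + B)) = 2 - (3 + 2*B) = 2 + (-3 - 2*B) = -1 - 2*B)
h(r) = 2 + 5*r (h(r) = (1 + (-2)²)*r + 2 = (1 + 4)*r + 2 = 5*r + 2 = 2 + 5*r)
d - (14*h(L(-3)) + 75) = 2895 - (14*(2 + 5*(-1 - 2*(-3))) + 75) = 2895 - (14*(2 + 5*(-1 + 6)) + 75) = 2895 - (14*(2 + 5*5) + 75) = 2895 - (14*(2 + 25) + 75) = 2895 - (14*27 + 75) = 2895 - (378 + 75) = 2895 - 1*453 = 2895 - 453 = 2442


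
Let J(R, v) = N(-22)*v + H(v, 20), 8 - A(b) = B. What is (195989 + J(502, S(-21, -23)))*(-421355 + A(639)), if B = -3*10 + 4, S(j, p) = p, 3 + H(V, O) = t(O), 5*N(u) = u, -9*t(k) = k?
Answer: -3717662351504/45 ≈ -8.2615e+10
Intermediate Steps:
t(k) = -k/9
N(u) = u/5
H(V, O) = -3 - O/9
B = -26 (B = -30 + 4 = -26)
A(b) = 34 (A(b) = 8 - 1*(-26) = 8 + 26 = 34)
J(R, v) = -47/9 - 22*v/5 (J(R, v) = ((⅕)*(-22))*v + (-3 - ⅑*20) = -22*v/5 + (-3 - 20/9) = -22*v/5 - 47/9 = -47/9 - 22*v/5)
(195989 + J(502, S(-21, -23)))*(-421355 + A(639)) = (195989 + (-47/9 - 22/5*(-23)))*(-421355 + 34) = (195989 + (-47/9 + 506/5))*(-421321) = (195989 + 4319/45)*(-421321) = (8823824/45)*(-421321) = -3717662351504/45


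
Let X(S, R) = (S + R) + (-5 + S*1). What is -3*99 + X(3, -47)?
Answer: -343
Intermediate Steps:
X(S, R) = -5 + R + 2*S (X(S, R) = (R + S) + (-5 + S) = -5 + R + 2*S)
-3*99 + X(3, -47) = -3*99 + (-5 - 47 + 2*3) = -297 + (-5 - 47 + 6) = -297 - 46 = -343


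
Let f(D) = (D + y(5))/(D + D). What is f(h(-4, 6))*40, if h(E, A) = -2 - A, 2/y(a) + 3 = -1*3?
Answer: 125/6 ≈ 20.833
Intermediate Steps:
y(a) = -1/3 (y(a) = 2/(-3 - 1*3) = 2/(-3 - 3) = 2/(-6) = 2*(-1/6) = -1/3)
f(D) = (-1/3 + D)/(2*D) (f(D) = (D - 1/3)/(D + D) = (-1/3 + D)/((2*D)) = (-1/3 + D)*(1/(2*D)) = (-1/3 + D)/(2*D))
f(h(-4, 6))*40 = ((-1 + 3*(-2 - 1*6))/(6*(-2 - 1*6)))*40 = ((-1 + 3*(-2 - 6))/(6*(-2 - 6)))*40 = ((1/6)*(-1 + 3*(-8))/(-8))*40 = ((1/6)*(-1/8)*(-1 - 24))*40 = ((1/6)*(-1/8)*(-25))*40 = (25/48)*40 = 125/6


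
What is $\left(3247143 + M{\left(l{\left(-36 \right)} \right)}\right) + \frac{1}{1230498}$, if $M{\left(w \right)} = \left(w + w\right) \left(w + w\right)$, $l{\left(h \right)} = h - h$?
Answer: $\frac{3995602967215}{1230498} \approx 3.2471 \cdot 10^{6}$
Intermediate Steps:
$l{\left(h \right)} = 0$
$M{\left(w \right)} = 4 w^{2}$ ($M{\left(w \right)} = 2 w 2 w = 4 w^{2}$)
$\left(3247143 + M{\left(l{\left(-36 \right)} \right)}\right) + \frac{1}{1230498} = \left(3247143 + 4 \cdot 0^{2}\right) + \frac{1}{1230498} = \left(3247143 + 4 \cdot 0\right) + \frac{1}{1230498} = \left(3247143 + 0\right) + \frac{1}{1230498} = 3247143 + \frac{1}{1230498} = \frac{3995602967215}{1230498}$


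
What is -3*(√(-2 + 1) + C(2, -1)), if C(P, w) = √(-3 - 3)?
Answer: 3*I*(-1 - √6) ≈ -10.348*I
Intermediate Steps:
C(P, w) = I*√6 (C(P, w) = √(-6) = I*√6)
-3*(√(-2 + 1) + C(2, -1)) = -3*(√(-2 + 1) + I*√6) = -3*(√(-1) + I*√6) = -3*(I + I*√6) = -3*I - 3*I*√6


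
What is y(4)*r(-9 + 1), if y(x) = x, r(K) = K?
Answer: -32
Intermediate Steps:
y(4)*r(-9 + 1) = 4*(-9 + 1) = 4*(-8) = -32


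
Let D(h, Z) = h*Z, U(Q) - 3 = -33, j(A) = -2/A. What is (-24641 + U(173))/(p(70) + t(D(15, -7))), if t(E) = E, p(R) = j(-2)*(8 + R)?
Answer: 24671/27 ≈ 913.74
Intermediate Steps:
U(Q) = -30 (U(Q) = 3 - 33 = -30)
p(R) = 8 + R (p(R) = (-2/(-2))*(8 + R) = (-2*(-1/2))*(8 + R) = 1*(8 + R) = 8 + R)
D(h, Z) = Z*h
(-24641 + U(173))/(p(70) + t(D(15, -7))) = (-24641 - 30)/((8 + 70) - 7*15) = -24671/(78 - 105) = -24671/(-27) = -24671*(-1/27) = 24671/27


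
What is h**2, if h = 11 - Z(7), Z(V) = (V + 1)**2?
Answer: 2809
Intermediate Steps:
Z(V) = (1 + V)**2
h = -53 (h = 11 - (1 + 7)**2 = 11 - 1*8**2 = 11 - 1*64 = 11 - 64 = -53)
h**2 = (-53)**2 = 2809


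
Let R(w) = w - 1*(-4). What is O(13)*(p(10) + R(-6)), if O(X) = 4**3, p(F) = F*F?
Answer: 6272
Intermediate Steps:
R(w) = 4 + w (R(w) = w + 4 = 4 + w)
p(F) = F**2
O(X) = 64
O(13)*(p(10) + R(-6)) = 64*(10**2 + (4 - 6)) = 64*(100 - 2) = 64*98 = 6272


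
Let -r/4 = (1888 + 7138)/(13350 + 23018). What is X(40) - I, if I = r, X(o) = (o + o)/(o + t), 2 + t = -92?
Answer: -59989/122742 ≈ -0.48874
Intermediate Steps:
t = -94 (t = -2 - 92 = -94)
X(o) = 2*o/(-94 + o) (X(o) = (o + o)/(o - 94) = (2*o)/(-94 + o) = 2*o/(-94 + o))
r = -4513/4546 (r = -4*(1888 + 7138)/(13350 + 23018) = -36104/36368 = -4*4513/18184 = -4513/4546 ≈ -0.99274)
I = -4513/4546 ≈ -0.99274
X(40) - I = 2*40/(-94 + 40) - 1*(-4513/4546) = 2*40/(-54) + 4513/4546 = 2*40*(-1/54) + 4513/4546 = -40/27 + 4513/4546 = -59989/122742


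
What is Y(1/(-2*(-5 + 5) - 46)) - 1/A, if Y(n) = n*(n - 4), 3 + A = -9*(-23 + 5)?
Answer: 27299/336444 ≈ 0.081140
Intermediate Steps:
A = 159 (A = -3 - 9*(-23 + 5) = -3 - 9*(-18) = -3 + 162 = 159)
Y(n) = n*(-4 + n)
Y(1/(-2*(-5 + 5) - 46)) - 1/A = (-4 + 1/(-2*(-5 + 5) - 46))/(-2*(-5 + 5) - 46) - 1/159 = (-4 + 1/(-2*0 - 46))/(-2*0 - 46) - 1*1/159 = (-4 + 1/(0 - 46))/(0 - 46) - 1/159 = (-4 + 1/(-46))/(-46) - 1/159 = -(-4 - 1/46)/46 - 1/159 = -1/46*(-185/46) - 1/159 = 185/2116 - 1/159 = 27299/336444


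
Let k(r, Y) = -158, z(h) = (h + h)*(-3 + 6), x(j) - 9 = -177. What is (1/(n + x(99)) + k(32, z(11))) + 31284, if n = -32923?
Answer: 1029990465/33091 ≈ 31126.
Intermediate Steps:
x(j) = -168 (x(j) = 9 - 177 = -168)
z(h) = 6*h (z(h) = (2*h)*3 = 6*h)
(1/(n + x(99)) + k(32, z(11))) + 31284 = (1/(-32923 - 168) - 158) + 31284 = (1/(-33091) - 158) + 31284 = (-1/33091 - 158) + 31284 = -5228379/33091 + 31284 = 1029990465/33091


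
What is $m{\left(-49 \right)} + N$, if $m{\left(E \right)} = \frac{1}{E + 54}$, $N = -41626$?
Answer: $- \frac{208129}{5} \approx -41626.0$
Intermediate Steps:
$m{\left(E \right)} = \frac{1}{54 + E}$
$m{\left(-49 \right)} + N = \frac{1}{54 - 49} - 41626 = \frac{1}{5} - 41626 = - \frac{208129}{5}$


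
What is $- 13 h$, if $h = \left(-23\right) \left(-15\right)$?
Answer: $-4485$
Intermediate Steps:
$h = 345$
$- 13 h = \left(-13\right) 345 = -4485$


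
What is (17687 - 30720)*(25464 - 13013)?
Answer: -162273883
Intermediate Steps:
(17687 - 30720)*(25464 - 13013) = -13033*12451 = -162273883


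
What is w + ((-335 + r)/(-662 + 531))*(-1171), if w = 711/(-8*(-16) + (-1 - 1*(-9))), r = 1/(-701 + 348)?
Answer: -18800098763/6289048 ≈ -2989.3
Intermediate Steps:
r = -1/353 (r = 1/(-353) = -1/353 ≈ -0.0028329)
w = 711/136 (w = 711/(128 + (-1 + 9)) = 711/(128 + 8) = 711/136 ≈ 5.2279)
w + ((-335 + r)/(-662 + 531))*(-1171) = 711/136 + ((-335 - 1/353)/(-662 + 531))*(-1171) = 711/136 - 118256/353/(-131)*(-1171) = 711/136 - 118256/353*(-1/131)*(-1171) = 711/136 + (118256/46243)*(-1171) = 711/136 - 138477776/46243 = -18800098763/6289048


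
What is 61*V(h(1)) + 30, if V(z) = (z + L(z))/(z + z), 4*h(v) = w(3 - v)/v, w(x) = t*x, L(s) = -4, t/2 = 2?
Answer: -½ ≈ -0.50000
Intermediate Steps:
t = 4 (t = 2*2 = 4)
w(x) = 4*x
h(v) = (12 - 4*v)/(4*v) (h(v) = ((4*(3 - v))/v)/4 = ((12 - 4*v)/v)/4 = (12 - 4*v)/(4*v))
V(z) = (-4 + z)/(2*z) (V(z) = (z - 4)/(z + z) = (-4 + z)/((2*z)) = (-4 + z)*(1/(2*z)) = (-4 + z)/(2*z))
61*V(h(1)) + 30 = 61*((-4 + (3 - 1*1)/1)/(2*(((3 - 1*1)/1)))) + 30 = 61*((-4 + 1*(3 - 1))/(2*((1*(3 - 1))))) + 30 = 61*((-4 + 1*2)/(2*((1*2)))) + 30 = 61*((½)*(-4 + 2)/2) + 30 = 61*((½)*(½)*(-2)) + 30 = 61*(-½) + 30 = -61/2 + 30 = -½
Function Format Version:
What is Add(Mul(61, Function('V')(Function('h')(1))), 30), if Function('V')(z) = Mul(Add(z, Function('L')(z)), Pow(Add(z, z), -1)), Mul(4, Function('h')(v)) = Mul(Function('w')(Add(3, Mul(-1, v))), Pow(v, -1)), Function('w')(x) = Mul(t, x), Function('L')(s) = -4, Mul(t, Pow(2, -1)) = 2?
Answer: Rational(-1, 2) ≈ -0.50000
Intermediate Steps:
t = 4 (t = Mul(2, 2) = 4)
Function('w')(x) = Mul(4, x)
Function('h')(v) = Mul(Rational(1, 4), Pow(v, -1), Add(12, Mul(-4, v))) (Function('h')(v) = Mul(Rational(1, 4), Mul(Mul(4, Add(3, Mul(-1, v))), Pow(v, -1))) = Mul(Rational(1, 4), Mul(Add(12, Mul(-4, v)), Pow(v, -1))) = Mul(Rational(1, 4), Mul(Pow(v, -1), Add(12, Mul(-4, v)))) = Mul(Rational(1, 4), Pow(v, -1), Add(12, Mul(-4, v))))
Function('V')(z) = Mul(Rational(1, 2), Pow(z, -1), Add(-4, z)) (Function('V')(z) = Mul(Add(z, -4), Pow(Add(z, z), -1)) = Mul(Add(-4, z), Pow(Mul(2, z), -1)) = Mul(Add(-4, z), Mul(Rational(1, 2), Pow(z, -1))) = Mul(Rational(1, 2), Pow(z, -1), Add(-4, z)))
Add(Mul(61, Function('V')(Function('h')(1))), 30) = Add(Mul(61, Mul(Rational(1, 2), Pow(Mul(Pow(1, -1), Add(3, Mul(-1, 1))), -1), Add(-4, Mul(Pow(1, -1), Add(3, Mul(-1, 1)))))), 30) = Add(Mul(61, Mul(Rational(1, 2), Pow(Mul(1, Add(3, -1)), -1), Add(-4, Mul(1, Add(3, -1))))), 30) = Add(Mul(61, Mul(Rational(1, 2), Pow(Mul(1, 2), -1), Add(-4, Mul(1, 2)))), 30) = Add(Mul(61, Mul(Rational(1, 2), Pow(2, -1), Add(-4, 2))), 30) = Add(Mul(61, Mul(Rational(1, 2), Rational(1, 2), -2)), 30) = Add(Mul(61, Rational(-1, 2)), 30) = Add(Rational(-61, 2), 30) = Rational(-1, 2)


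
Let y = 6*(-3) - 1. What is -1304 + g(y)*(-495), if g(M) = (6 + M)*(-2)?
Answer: -14174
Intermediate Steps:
y = -19 (y = -18 - 1 = -19)
g(M) = -12 - 2*M
-1304 + g(y)*(-495) = -1304 + (-12 - 2*(-19))*(-495) = -1304 + (-12 + 38)*(-495) = -1304 + 26*(-495) = -1304 - 12870 = -14174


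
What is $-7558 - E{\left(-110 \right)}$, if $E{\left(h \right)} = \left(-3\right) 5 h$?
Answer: $-9208$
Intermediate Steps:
$E{\left(h \right)} = - 15 h$
$-7558 - E{\left(-110 \right)} = -7558 - \left(-15\right) \left(-110\right) = -7558 - 1650 = -9208$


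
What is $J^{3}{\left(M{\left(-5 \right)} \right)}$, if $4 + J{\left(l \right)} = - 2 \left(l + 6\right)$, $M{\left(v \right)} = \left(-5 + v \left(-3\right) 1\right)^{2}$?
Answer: $-10077696$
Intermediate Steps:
$M{\left(v \right)} = \left(-5 - 3 v\right)^{2}$ ($M{\left(v \right)} = \left(-5 + - 3 v 1\right)^{2} = \left(-5 - 3 v\right)^{2}$)
$J{\left(l \right)} = -16 - 2 l$ ($J{\left(l \right)} = -4 - 2 \left(l + 6\right) = -4 - 2 \left(6 + l\right) = -4 - \left(12 + 2 l\right) = -16 - 2 l$)
$J^{3}{\left(M{\left(-5 \right)} \right)} = \left(-16 - 2 \left(5 + 3 \left(-5\right)\right)^{2}\right)^{3} = \left(-16 - 2 \left(5 - 15\right)^{2}\right)^{3} = \left(-16 - 2 \left(-10\right)^{2}\right)^{3} = \left(-16 - 200\right)^{3} = \left(-216\right)^{3} = -10077696$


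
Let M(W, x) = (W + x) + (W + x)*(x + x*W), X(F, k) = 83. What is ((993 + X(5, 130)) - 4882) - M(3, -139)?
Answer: -79286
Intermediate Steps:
M(W, x) = W + x + (W + x)*(x + W*x) (M(W, x) = (W + x) + (W + x)*(x + W*x) = W + x + (W + x)*(x + W*x))
((993 + X(5, 130)) - 4882) - M(3, -139) = ((993 + 83) - 4882) - (3 - 139 + (-139)**2 + 3*(-139) + 3*(-139)**2 - 139*3**2) = (1076 - 4882) - (3 - 139 + 19321 - 417 + 3*19321 - 139*9) = -3806 - (3 - 139 + 19321 - 417 + 57963 - 1251) = -3806 - 1*75480 = -3806 - 75480 = -79286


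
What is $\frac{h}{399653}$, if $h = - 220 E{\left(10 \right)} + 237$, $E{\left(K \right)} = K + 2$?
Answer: $- \frac{2403}{399653} \approx -0.0060127$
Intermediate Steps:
$E{\left(K \right)} = 2 + K$
$h = -2403$ ($h = - 220 \left(2 + 10\right) + 237 = \left(-220\right) 12 + 237 = -2640 + 237 = -2403$)
$\frac{h}{399653} = - \frac{2403}{399653}$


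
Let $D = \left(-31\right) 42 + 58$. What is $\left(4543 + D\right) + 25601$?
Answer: $28900$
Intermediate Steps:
$D = -1244$ ($D = -1302 + 58 = -1244$)
$\left(4543 + D\right) + 25601 = \left(4543 - 1244\right) + 25601 = 3299 + 25601 = 28900$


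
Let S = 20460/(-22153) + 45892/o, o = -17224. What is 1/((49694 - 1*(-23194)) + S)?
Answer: 95390818/6952503680255 ≈ 1.3720e-5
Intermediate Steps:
S = -342262129/95390818 (S = 20460/(-22153) + 45892/(-17224) = 20460*(-1/22153) + 45892*(-1/17224) = -20460/22153 - 11473/4306 = -342262129/95390818 ≈ -3.5880)
1/((49694 - 1*(-23194)) + S) = 1/((49694 - 1*(-23194)) - 342262129/95390818) = 1/((49694 + 23194) - 342262129/95390818) = 1/(72888 - 342262129/95390818) = 1/(6952503680255/95390818) = 95390818/6952503680255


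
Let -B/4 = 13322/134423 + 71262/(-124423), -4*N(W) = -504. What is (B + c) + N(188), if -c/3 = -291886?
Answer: 14647793144965816/16725312929 ≈ 8.7579e+5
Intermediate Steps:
c = 875658 (c = -3*(-291886) = 875658)
N(W) = 126 (N(W) = -1/4*(-504) = 126)
B = 31686754480/16725312929 (B = -4*(13322/134423 + 71262/(-124423)) = -4*(13322*(1/134423) + 71262*(-1/124423)) = -4*(13322/134423 - 71262/124423) = -4*(-7921688620/16725312929) = 31686754480/16725312929 ≈ 1.8945)
(B + c) + N(188) = (31686754480/16725312929 + 875658) + 126 = 14645685755536762/16725312929 + 126 = 14647793144965816/16725312929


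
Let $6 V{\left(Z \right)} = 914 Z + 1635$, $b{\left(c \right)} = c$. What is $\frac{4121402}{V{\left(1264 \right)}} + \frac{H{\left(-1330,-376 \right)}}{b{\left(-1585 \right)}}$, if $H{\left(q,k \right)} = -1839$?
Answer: $\frac{41322129129}{1833735635} \approx 22.534$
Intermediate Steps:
$V{\left(Z \right)} = \frac{545}{2} + \frac{457 Z}{3}$ ($V{\left(Z \right)} = \frac{914 Z + 1635}{6} = \frac{1635 + 914 Z}{6} = \frac{545}{2} + \frac{457 Z}{3}$)
$\frac{4121402}{V{\left(1264 \right)}} + \frac{H{\left(-1330,-376 \right)}}{b{\left(-1585 \right)}} = \frac{4121402}{\frac{545}{2} + \frac{457}{3} \cdot 1264} - \frac{1839}{-1585} = \frac{4121402}{\frac{545}{2} + \frac{577648}{3}} - - \frac{1839}{1585} = \frac{4121402}{\frac{1156931}{6}} + \frac{1839}{1585} = 4121402 \cdot \frac{6}{1156931} + \frac{1839}{1585} = \frac{24728412}{1156931} + \frac{1839}{1585} = \frac{41322129129}{1833735635}$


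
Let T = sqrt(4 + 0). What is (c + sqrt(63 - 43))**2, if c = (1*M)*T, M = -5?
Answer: 120 - 40*sqrt(5) ≈ 30.557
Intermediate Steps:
T = 2 (T = sqrt(4) = 2)
c = -10 (c = (1*(-5))*2 = -5*2 = -10)
(c + sqrt(63 - 43))**2 = (-10 + sqrt(63 - 43))**2 = (-10 + sqrt(20))**2 = (-10 + 2*sqrt(5))**2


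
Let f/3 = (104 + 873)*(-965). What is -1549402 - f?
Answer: 1279013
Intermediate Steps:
f = -2828415 (f = 3*((104 + 873)*(-965)) = 3*(977*(-965)) = 3*(-942805) = -2828415)
-1549402 - f = -1549402 - 1*(-2828415) = -1549402 + 2828415 = 1279013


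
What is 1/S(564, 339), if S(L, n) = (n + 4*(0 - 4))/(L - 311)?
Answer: 253/323 ≈ 0.78328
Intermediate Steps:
S(L, n) = (-16 + n)/(-311 + L) (S(L, n) = (n + 4*(-4))/(-311 + L) = (n - 16)/(-311 + L) = (-16 + n)/(-311 + L))
1/S(564, 339) = 1/((-16 + 339)/(-311 + 564)) = 1/(323/253) = 253/323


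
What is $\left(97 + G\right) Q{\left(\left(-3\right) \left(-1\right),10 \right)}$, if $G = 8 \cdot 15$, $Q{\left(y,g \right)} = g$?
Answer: $2170$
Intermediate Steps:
$G = 120$
$\left(97 + G\right) Q{\left(\left(-3\right) \left(-1\right),10 \right)} = \left(97 + 120\right) 10 = 217 \cdot 10 = 2170$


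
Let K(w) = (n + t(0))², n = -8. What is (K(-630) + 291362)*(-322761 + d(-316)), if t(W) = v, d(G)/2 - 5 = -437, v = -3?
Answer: -94331185875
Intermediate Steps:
d(G) = -864 (d(G) = 10 + 2*(-437) = 10 - 874 = -864)
t(W) = -3
K(w) = 121 (K(w) = (-8 - 3)² = (-11)² = 121)
(K(-630) + 291362)*(-322761 + d(-316)) = (121 + 291362)*(-322761 - 864) = 291483*(-323625) = -94331185875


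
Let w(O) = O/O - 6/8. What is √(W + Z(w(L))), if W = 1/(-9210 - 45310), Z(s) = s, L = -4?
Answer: √185763270/27260 ≈ 0.49998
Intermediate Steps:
w(O) = ¼ (w(O) = 1 - 6*⅛ = 1 - ¾ = ¼)
W = -1/54520 (W = 1/(-54520) = -1/54520 ≈ -1.8342e-5)
√(W + Z(w(L))) = √(-1/54520 + ¼) = √(13629/54520) = √185763270/27260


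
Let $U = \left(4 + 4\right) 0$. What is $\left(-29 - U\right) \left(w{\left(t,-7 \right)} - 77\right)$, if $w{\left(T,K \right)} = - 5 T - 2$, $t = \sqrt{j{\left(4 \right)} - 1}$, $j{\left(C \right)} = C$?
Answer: $2291 + 145 \sqrt{3} \approx 2542.1$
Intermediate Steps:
$U = 0$ ($U = 8 \cdot 0 = 0$)
$t = \sqrt{3}$ ($t = \sqrt{4 - 1} = \sqrt{3} \approx 1.732$)
$w{\left(T,K \right)} = -2 - 5 T$
$\left(-29 - U\right) \left(w{\left(t,-7 \right)} - 77\right) = \left(-29 - 0\right) \left(\left(-2 - 5 \sqrt{3}\right) - 77\right) = \left(-29 + 0\right) \left(-79 - 5 \sqrt{3}\right) = - 29 \left(-79 - 5 \sqrt{3}\right) = 2291 + 145 \sqrt{3}$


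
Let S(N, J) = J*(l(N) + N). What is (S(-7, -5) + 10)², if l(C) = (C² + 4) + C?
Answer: 34225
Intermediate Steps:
l(C) = 4 + C + C² (l(C) = (4 + C²) + C = 4 + C + C²)
S(N, J) = J*(4 + N² + 2*N) (S(N, J) = J*((4 + N + N²) + N) = J*(4 + N² + 2*N))
(S(-7, -5) + 10)² = (-5*(4 + (-7)² + 2*(-7)) + 10)² = (-5*(4 + 49 - 14) + 10)² = (-5*39 + 10)² = (-195 + 10)² = (-185)² = 34225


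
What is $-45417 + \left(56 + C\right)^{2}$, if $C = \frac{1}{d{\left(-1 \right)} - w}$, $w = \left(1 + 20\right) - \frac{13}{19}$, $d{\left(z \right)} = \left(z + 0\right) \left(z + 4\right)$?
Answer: $- \frac{8298546312}{196249} \approx -42286.0$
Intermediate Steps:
$d{\left(z \right)} = z \left(4 + z\right)$
$w = \frac{386}{19}$ ($w = 21 - \frac{13}{19} = \frac{386}{19} \approx 20.316$)
$C = - \frac{19}{443}$ ($C = \frac{1}{- (4 - 1) - \frac{386}{19}} = \frac{1}{\left(-1\right) 3 - \frac{386}{19}} = \frac{1}{-3 - \frac{386}{19}} = \frac{1}{- \frac{443}{19}} = - \frac{19}{443} \approx -0.042889$)
$-45417 + \left(56 + C\right)^{2} = -45417 + \left(56 - \frac{19}{443}\right)^{2} = -45417 + \left(\frac{24789}{443}\right)^{2} = -45417 + \frac{614494521}{196249} = - \frac{8298546312}{196249}$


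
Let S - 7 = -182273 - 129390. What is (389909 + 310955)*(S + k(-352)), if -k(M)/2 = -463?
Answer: -217779470720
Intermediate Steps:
k(M) = 926 (k(M) = -2*(-463) = 926)
S = -311656 (S = 7 + (-182273 - 129390) = 7 - 311663 = -311656)
(389909 + 310955)*(S + k(-352)) = (389909 + 310955)*(-311656 + 926) = 700864*(-310730) = -217779470720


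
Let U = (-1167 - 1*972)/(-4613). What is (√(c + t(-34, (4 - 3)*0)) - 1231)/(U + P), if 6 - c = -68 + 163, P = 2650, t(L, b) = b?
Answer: -5678603/12226589 + 4613*I*√89/12226589 ≈ -0.46445 + 0.0035594*I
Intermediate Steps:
c = -89 (c = 6 - (-68 + 163) = 6 - 1*95 = 6 - 95 = -89)
U = 2139/4613 (U = (-1167 - 972)*(-1/4613) = -2139*(-1/4613) = 2139/4613 ≈ 0.46369)
(√(c + t(-34, (4 - 3)*0)) - 1231)/(U + P) = (√(-89 + (4 - 3)*0) - 1231)/(2139/4613 + 2650) = (√(-89 + 1*0) - 1231)/(12226589/4613) = (√(-89 + 0) - 1231)*(4613/12226589) = (√(-89) - 1231)*(4613/12226589) = (I*√89 - 1231)*(4613/12226589) = (-1231 + I*√89)*(4613/12226589) = -5678603/12226589 + 4613*I*√89/12226589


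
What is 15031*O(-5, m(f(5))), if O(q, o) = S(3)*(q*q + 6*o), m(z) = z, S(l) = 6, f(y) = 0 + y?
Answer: 4960230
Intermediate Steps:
f(y) = y
O(q, o) = 6*q² + 36*o (O(q, o) = 6*(q*q + 6*o) = 6*(q² + 6*o) = 6*q² + 36*o)
15031*O(-5, m(f(5))) = 15031*(6*(-5)² + 36*5) = 15031*(6*25 + 180) = 15031*(150 + 180) = 15031*330 = 4960230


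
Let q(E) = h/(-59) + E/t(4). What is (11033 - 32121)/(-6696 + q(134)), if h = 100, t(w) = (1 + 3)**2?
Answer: 9953536/3157359 ≈ 3.1525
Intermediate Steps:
t(w) = 16 (t(w) = 4**2 = 16)
q(E) = -100/59 + E/16 (q(E) = 100/(-59) + E/16 = 100*(-1/59) + E*(1/16) = -100/59 + E/16)
(11033 - 32121)/(-6696 + q(134)) = (11033 - 32121)/(-6696 + (-100/59 + (1/16)*134)) = -21088/(-6696 + (-100/59 + 67/8)) = -21088/(-6696 + 3153/472) = -21088/(-3157359/472) = -21088*(-472/3157359) = 9953536/3157359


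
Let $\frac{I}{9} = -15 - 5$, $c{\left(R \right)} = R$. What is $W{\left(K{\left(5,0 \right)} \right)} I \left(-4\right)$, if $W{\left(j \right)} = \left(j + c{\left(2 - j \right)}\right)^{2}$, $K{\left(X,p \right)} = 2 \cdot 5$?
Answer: $2880$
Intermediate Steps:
$K{\left(X,p \right)} = 10$
$I = -180$ ($I = 9 \left(-15 - 5\right) = 9 \left(-20\right) = -180$)
$W{\left(j \right)} = 4$ ($W{\left(j \right)} = \left(j - \left(-2 + j\right)\right)^{2} = 2^{2} = 4$)
$W{\left(K{\left(5,0 \right)} \right)} I \left(-4\right) = 4 \left(-180\right) \left(-4\right) = \left(-720\right) \left(-4\right) = 2880$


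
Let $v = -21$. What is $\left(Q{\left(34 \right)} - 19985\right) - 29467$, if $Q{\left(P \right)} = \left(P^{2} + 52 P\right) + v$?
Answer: $-46549$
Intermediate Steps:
$Q{\left(P \right)} = -21 + P^{2} + 52 P$ ($Q{\left(P \right)} = \left(P^{2} + 52 P\right) - 21 = -21 + P^{2} + 52 P$)
$\left(Q{\left(34 \right)} - 19985\right) - 29467 = \left(\left(-21 + 34^{2} + 52 \cdot 34\right) - 19985\right) - 29467 = \left(\left(-21 + 1156 + 1768\right) - 19985\right) - 29467 = \left(2903 - 19985\right) - 29467 = -17082 - 29467 = -46549$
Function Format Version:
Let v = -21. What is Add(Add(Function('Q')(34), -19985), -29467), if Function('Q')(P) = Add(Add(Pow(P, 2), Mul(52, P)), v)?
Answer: -46549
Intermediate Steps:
Function('Q')(P) = Add(-21, Pow(P, 2), Mul(52, P)) (Function('Q')(P) = Add(Add(Pow(P, 2), Mul(52, P)), -21) = Add(-21, Pow(P, 2), Mul(52, P)))
Add(Add(Function('Q')(34), -19985), -29467) = Add(Add(Add(-21, Pow(34, 2), Mul(52, 34)), -19985), -29467) = Add(Add(Add(-21, 1156, 1768), -19985), -29467) = Add(Add(2903, -19985), -29467) = Add(-17082, -29467) = -46549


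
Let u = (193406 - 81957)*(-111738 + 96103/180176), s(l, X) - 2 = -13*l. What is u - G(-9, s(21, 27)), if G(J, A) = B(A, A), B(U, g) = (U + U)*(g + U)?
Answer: -2243789867350929/180176 ≈ -1.2453e+10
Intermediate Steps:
s(l, X) = 2 - 13*l
B(U, g) = 2*U*(U + g) (B(U, g) = (2*U)*(U + g) = 2*U*(U + g))
G(J, A) = 4*A² (G(J, A) = 2*A*(A + A) = 2*A*(2*A) = 4*A²)
u = -2243736938128465/180176 (u = 111449*(-111738 + 96103*(1/180176)) = 111449*(-111738 + 96103/180176) = 111449*(-20132409785/180176) = -2243736938128465/180176 ≈ -1.2453e+10)
u - G(-9, s(21, 27)) = -2243736938128465/180176 - 4*(2 - 13*21)² = -2243736938128465/180176 - 4*(2 - 273)² = -2243736938128465/180176 - 4*(-271)² = -2243736938128465/180176 - 4*73441 = -2243736938128465/180176 - 1*293764 = -2243736938128465/180176 - 293764 = -2243789867350929/180176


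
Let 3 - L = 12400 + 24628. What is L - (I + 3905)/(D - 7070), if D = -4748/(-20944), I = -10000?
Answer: -1370598667745/37017333 ≈ -37026.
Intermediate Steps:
D = 1187/5236 (D = -4748*(-1/20944) = 1187/5236 ≈ 0.22670)
L = -37025 (L = 3 - (12400 + 24628) = 3 - 1*37028 = 3 - 37028 = -37025)
L - (I + 3905)/(D - 7070) = -37025 - (-10000 + 3905)/(1187/5236 - 7070) = -37025 - (-6095)/(-37017333/5236) = -37025 - (-6095)*(-5236)/37017333 = -37025 - 1*31913420/37017333 = -37025 - 31913420/37017333 = -1370598667745/37017333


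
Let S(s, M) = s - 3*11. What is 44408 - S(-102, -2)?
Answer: 44543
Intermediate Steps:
S(s, M) = -33 + s (S(s, M) = s - 33 = -33 + s)
44408 - S(-102, -2) = 44408 - (-33 - 102) = 44408 - 1*(-135) = 44408 + 135 = 44543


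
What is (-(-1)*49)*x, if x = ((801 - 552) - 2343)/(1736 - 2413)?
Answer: 102606/677 ≈ 151.56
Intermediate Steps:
x = 2094/677 (x = (249 - 2343)/(-677) = -2094*(-1/677) = 2094/677 ≈ 3.0931)
(-(-1)*49)*x = -(-1)*49*(2094/677) = -1*(-49)*(2094/677) = 49*(2094/677) = 102606/677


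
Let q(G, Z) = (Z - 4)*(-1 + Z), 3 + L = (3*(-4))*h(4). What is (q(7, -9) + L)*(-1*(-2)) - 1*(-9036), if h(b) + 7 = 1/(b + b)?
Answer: 9455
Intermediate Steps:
h(b) = -7 + 1/(2*b) (h(b) = -7 + 1/(b + b) = -7 + 1/(2*b))
L = 159/2 (L = -3 + (3*(-4))*(-7 + (1/2)/4) = -3 - 12*(-7 + (1/2)*(1/4)) = -3 - 12*(-7 + 1/8) = -3 - 12*(-55/8) = -3 + 165/2 = 159/2 ≈ 79.500)
q(G, Z) = (-1 + Z)*(-4 + Z) (q(G, Z) = (-4 + Z)*(-1 + Z) = (-1 + Z)*(-4 + Z))
(q(7, -9) + L)*(-1*(-2)) - 1*(-9036) = ((4 + (-9)**2 - 5*(-9)) + 159/2)*(-1*(-2)) - 1*(-9036) = ((4 + 81 + 45) + 159/2)*2 + 9036 = (130 + 159/2)*2 + 9036 = (419/2)*2 + 9036 = 419 + 9036 = 9455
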